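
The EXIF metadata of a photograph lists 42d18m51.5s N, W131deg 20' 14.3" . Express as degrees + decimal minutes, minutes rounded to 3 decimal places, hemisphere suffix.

42° 18.858′ N, 131° 20.238′ W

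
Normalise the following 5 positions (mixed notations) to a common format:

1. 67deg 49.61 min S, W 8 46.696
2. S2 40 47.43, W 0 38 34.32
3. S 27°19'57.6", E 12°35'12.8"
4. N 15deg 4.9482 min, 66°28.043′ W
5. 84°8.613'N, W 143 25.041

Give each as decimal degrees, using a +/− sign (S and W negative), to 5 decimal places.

1. -67.82683, -8.77827
2. -2.67984, -0.64287
3. -27.33267, 12.58689
4. 15.08247, -66.46738
5. 84.14355, -143.41735

Point 1:
  φ: 67 + 49.61/60 = 67.826833
  S → negative
  λ: 8 + 46.696/60 = 8.778267
  W ⇒ negate
Point 2:
  Lat: 2 + 40/60 + 47.43/3600 = 2.679842
  hemisphere S, so the sign is −
  λ: 0 + 38/60 + 34.32/3600 = 0.642867
  hemisphere W, so the sign is −
Point 3:
  φ: 27° + 19/60 + 57.6/3600 = 27 + 0.316667 + 0.016000 = 27.332667
  S → negative
  Longitude: 35′ + 12.8″ = 35.21333′; 12 + 35.21333/60 = 12.586889
  E → positive
Point 4:
  Latitude: 15 + 4.9482/60 = 15.082470
  N → positive
  Longitude: 66 + 28.043/60 = 66.467383
  W ⇒ negate
Point 5:
  Latitude: 8.613′ = 0.143550°; total 84.143550
  N → positive
  Longitude: 25.041′ = 0.417350°; total 143.417350
  hemisphere W, so the sign is −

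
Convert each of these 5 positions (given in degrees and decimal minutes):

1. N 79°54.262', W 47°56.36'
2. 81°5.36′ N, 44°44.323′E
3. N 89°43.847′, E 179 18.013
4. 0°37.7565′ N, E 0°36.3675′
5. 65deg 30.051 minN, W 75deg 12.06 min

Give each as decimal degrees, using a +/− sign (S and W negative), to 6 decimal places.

1. 79.904367, -47.939333
2. 81.089333, 44.738717
3. 89.730783, 179.300217
4. 0.629275, 0.606125
5. 65.500850, -75.201000

Point 1:
  Lat: 79 + 54.262/60 = 79.9043667
  N → positive
  Longitude: 56.36′ = 0.939333°; total 47.9393333
  W → negative
Point 2:
  Latitude: 5.36′ = 0.089333°; total 81.0893333
  N → positive
  λ: 44 + 44.323/60 = 44.7387167
  E → positive
Point 3:
  Lat: 89 + 43.847/60 = 89.7307833
  N → positive
  Lon: 18.013′ = 0.300217°; total 179.3002167
  E → positive
Point 4:
  Lat: 37.7565′ = 0.629275°; total 0.6292750
  N → positive
  Lon: 36.3675′ = 0.606125°; total 0.6061250
  E → positive
Point 5:
  Lat: 65 + 30.051/60 = 65.5008500
  N → positive
  Longitude: 12.06′ = 0.201000°; total 75.2010000
  W → negative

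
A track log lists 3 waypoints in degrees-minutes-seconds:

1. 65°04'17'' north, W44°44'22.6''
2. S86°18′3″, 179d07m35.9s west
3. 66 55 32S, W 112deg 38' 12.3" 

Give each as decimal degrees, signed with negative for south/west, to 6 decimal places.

Point 1:
  Latitude: 65° + 4/60 + 17/3600 = 65 + 0.066667 + 0.004722 = 65.0713889
  N ⇒ keep positive
  λ: 44 + 44/60 + 22.6/3600 = 44.7396111
  W → negative
Point 2:
  Latitude: 18′ + 3″ = 18.05000′; 86 + 18.05000/60 = 86.3008333
  S ⇒ negate
  Longitude: 179° + 7/60 + 35.9/3600 = 179 + 0.116667 + 0.009972 = 179.1266389
  W → negative
Point 3:
  φ: 66° + 55/60 + 32/3600 = 66 + 0.916667 + 0.008889 = 66.9255556
  S → negative
  λ: 112 + 38/60 + 12.3/3600 = 112.6367500
  hemisphere W, so the sign is −

1. 65.071389, -44.739611
2. -86.300833, -179.126639
3. -66.925556, -112.636750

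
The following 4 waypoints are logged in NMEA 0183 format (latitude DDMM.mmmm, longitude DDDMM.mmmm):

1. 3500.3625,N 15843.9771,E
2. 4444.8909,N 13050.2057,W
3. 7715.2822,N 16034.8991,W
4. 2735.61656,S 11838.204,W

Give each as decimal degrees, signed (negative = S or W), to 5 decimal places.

Point 1:
  φ: split at 2 digits → 35° and 0.3625′; 35 + 0.3625/60 = 35.006042
  N ⇒ keep positive
  λ: degrees = first 3 digits = 158, minutes = 43.9771; 158 + 43.9771/60 = 158.732952
  E → positive
Point 2:
  φ: split at 2 digits → 44° and 44.8909′; 44 + 44.8909/60 = 44.748182
  N ⇒ keep positive
  Lon: degrees = first 3 digits = 130, minutes = 50.2057; 130 + 50.2057/60 = 130.836762
  hemisphere W, so the sign is −
Point 3:
  φ: degrees = first 2 digits = 77, minutes = 15.2822; 77 + 15.2822/60 = 77.254703
  N ⇒ keep positive
  Longitude: split at 3 digits → 160° and 34.8991′; 160 + 34.8991/60 = 160.581652
  hemisphere W, so the sign is −
Point 4:
  φ: split at 2 digits → 27° and 35.61656′; 27 + 35.61656/60 = 27.593609
  hemisphere S, so the sign is −
  λ: degrees = first 3 digits = 118, minutes = 38.204; 118 + 38.204/60 = 118.636733
  hemisphere W, so the sign is −

1. 35.00604, 158.73295
2. 44.74818, -130.83676
3. 77.25470, -160.58165
4. -27.59361, -118.63673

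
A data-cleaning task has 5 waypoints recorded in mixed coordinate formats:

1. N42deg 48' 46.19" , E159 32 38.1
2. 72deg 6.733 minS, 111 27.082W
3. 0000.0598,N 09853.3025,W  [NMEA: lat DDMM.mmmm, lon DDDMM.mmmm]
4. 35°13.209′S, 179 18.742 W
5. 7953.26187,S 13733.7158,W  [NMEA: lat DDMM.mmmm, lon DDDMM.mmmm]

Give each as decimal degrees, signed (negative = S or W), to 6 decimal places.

1. 42.812831, 159.543917
2. -72.112217, -111.451367
3. 0.000997, -98.888375
4. -35.220150, -179.312367
5. -79.887698, -137.561930

Point 1:
  Lat: 42° + 48/60 + 46.19/3600 = 42 + 0.800000 + 0.012831 = 42.8128306
  N → positive
  λ: 159 + 32/60 + 38.1/3600 = 159.5439167
  E → positive
Point 2:
  Lat: 72 + 6.733/60 = 72.1122167
  S → negative
  Lon: 27.082′ = 0.451367°; total 111.4513667
  W ⇒ negate
Point 3:
  φ: degrees = first 2 digits = 0, minutes = 0.0598; 0 + 0.0598/60 = 0.0009967
  N → positive
  λ: split at 3 digits → 098° and 53.3025′; 98 + 53.3025/60 = 98.8883750
  hemisphere W, so the sign is −
Point 4:
  Lat: 35 + 13.209/60 = 35.2201500
  hemisphere S, so the sign is −
  Longitude: 18.742′ = 0.312367°; total 179.3123667
  hemisphere W, so the sign is −
Point 5:
  Lat: split at 2 digits → 79° and 53.26187′; 79 + 53.26187/60 = 79.8876978
  S → negative
  Lon: split at 3 digits → 137° and 33.7158′; 137 + 33.7158/60 = 137.5619300
  W → negative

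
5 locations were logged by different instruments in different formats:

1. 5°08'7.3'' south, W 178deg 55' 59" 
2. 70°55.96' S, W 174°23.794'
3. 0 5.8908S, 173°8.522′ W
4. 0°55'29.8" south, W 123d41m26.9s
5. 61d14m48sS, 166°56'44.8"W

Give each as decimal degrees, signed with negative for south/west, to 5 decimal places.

Point 1:
  Latitude: 5° + 8/60 + 7.3/3600 = 5 + 0.133333 + 0.002028 = 5.135361
  hemisphere S, so the sign is −
  λ: 55′ + 59″ = 55.98333′; 178 + 55.98333/60 = 178.933056
  W → negative
Point 2:
  Lat: 55.96′ = 0.932667°; total 70.932667
  hemisphere S, so the sign is −
  λ: 23.794′ = 0.396567°; total 174.396567
  W → negative
Point 3:
  Latitude: 5.8908′ = 0.098180°; total 0.098180
  hemisphere S, so the sign is −
  Longitude: 8.522′ = 0.142033°; total 173.142033
  W → negative
Point 4:
  φ: 0° + 55/60 + 29.8/3600 = 0 + 0.916667 + 0.008278 = 0.924944
  S ⇒ negate
  λ: 41′ + 26.9″ = 41.44833′; 123 + 41.44833/60 = 123.690806
  W → negative
Point 5:
  φ: 61 + 14/60 + 48/3600 = 61.246667
  hemisphere S, so the sign is −
  Lon: 166° + 56/60 + 44.8/3600 = 166 + 0.933333 + 0.012444 = 166.945778
  W ⇒ negate

1. -5.13536, -178.93306
2. -70.93267, -174.39657
3. -0.09818, -173.14203
4. -0.92494, -123.69081
5. -61.24667, -166.94578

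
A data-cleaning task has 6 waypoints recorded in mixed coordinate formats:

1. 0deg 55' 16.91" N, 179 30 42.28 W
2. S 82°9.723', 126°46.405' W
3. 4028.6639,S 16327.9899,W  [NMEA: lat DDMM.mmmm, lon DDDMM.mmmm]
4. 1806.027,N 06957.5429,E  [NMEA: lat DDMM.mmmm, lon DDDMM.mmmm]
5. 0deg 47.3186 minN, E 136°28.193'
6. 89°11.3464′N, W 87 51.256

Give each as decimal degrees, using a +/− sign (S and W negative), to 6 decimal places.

1. 0.921364, -179.511744
2. -82.162050, -126.773417
3. -40.477732, -163.466498
4. 18.100450, 69.959048
5. 0.788643, 136.469883
6. 89.189107, -87.854267

Point 1:
  Latitude: 55′ + 16.91″ = 55.28183′; 0 + 55.28183/60 = 0.9213639
  N → positive
  Longitude: 179 + 30/60 + 42.28/3600 = 179.5117444
  W → negative
Point 2:
  Lat: 9.723′ = 0.162050°; total 82.1620500
  S ⇒ negate
  Lon: 46.405′ = 0.773417°; total 126.7734167
  W ⇒ negate
Point 3:
  Latitude: split at 2 digits → 40° and 28.6639′; 40 + 28.6639/60 = 40.4777317
  S → negative
  λ: split at 3 digits → 163° and 27.9899′; 163 + 27.9899/60 = 163.4664983
  hemisphere W, so the sign is −
Point 4:
  Latitude: split at 2 digits → 18° and 6.027′; 18 + 6.027/60 = 18.1004500
  N → positive
  Lon: degrees = first 3 digits = 69, minutes = 57.5429; 69 + 57.5429/60 = 69.9590483
  E ⇒ keep positive
Point 5:
  Lat: 47.3186′ = 0.788643°; total 0.7886433
  N ⇒ keep positive
  λ: 28.193′ = 0.469883°; total 136.4698833
  E ⇒ keep positive
Point 6:
  Latitude: 11.3464′ = 0.189107°; total 89.1891067
  N ⇒ keep positive
  Longitude: 51.256′ = 0.854267°; total 87.8542667
  W → negative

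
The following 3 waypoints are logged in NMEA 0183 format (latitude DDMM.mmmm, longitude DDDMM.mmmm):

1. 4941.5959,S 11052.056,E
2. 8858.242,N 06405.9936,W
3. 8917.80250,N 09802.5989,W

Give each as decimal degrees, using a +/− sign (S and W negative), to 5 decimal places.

1. -49.69327, 110.86760
2. 88.97070, -64.09989
3. 89.29671, -98.04332

Point 1:
  Latitude: split at 2 digits → 49° and 41.5959′; 49 + 41.5959/60 = 49.693265
  S ⇒ negate
  Lon: degrees = first 3 digits = 110, minutes = 52.056; 110 + 52.056/60 = 110.867600
  E ⇒ keep positive
Point 2:
  φ: split at 2 digits → 88° and 58.242′; 88 + 58.242/60 = 88.970700
  N ⇒ keep positive
  Lon: degrees = first 3 digits = 64, minutes = 5.9936; 64 + 5.9936/60 = 64.099893
  W → negative
Point 3:
  φ: split at 2 digits → 89° and 17.8025′; 89 + 17.8025/60 = 89.296708
  N ⇒ keep positive
  λ: degrees = first 3 digits = 98, minutes = 2.5989; 98 + 2.5989/60 = 98.043315
  W → negative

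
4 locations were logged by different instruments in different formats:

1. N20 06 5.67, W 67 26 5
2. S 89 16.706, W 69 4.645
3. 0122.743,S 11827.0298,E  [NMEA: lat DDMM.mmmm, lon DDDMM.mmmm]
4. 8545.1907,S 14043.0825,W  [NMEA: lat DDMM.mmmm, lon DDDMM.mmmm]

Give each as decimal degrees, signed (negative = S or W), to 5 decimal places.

1. 20.10158, -67.43472
2. -89.27843, -69.07742
3. -1.37905, 118.45050
4. -85.75318, -140.71804

Point 1:
  Latitude: 20° + 6/60 + 5.67/3600 = 20 + 0.100000 + 0.001575 = 20.101575
  N ⇒ keep positive
  Lon: 67° + 26/60 + 5/3600 = 67 + 0.433333 + 0.001389 = 67.434722
  W → negative
Point 2:
  Latitude: 16.706′ = 0.278433°; total 89.278433
  hemisphere S, so the sign is −
  Longitude: 4.645′ = 0.077417°; total 69.077417
  W ⇒ negate
Point 3:
  Latitude: degrees = first 2 digits = 1, minutes = 22.743; 1 + 22.743/60 = 1.379050
  S → negative
  Longitude: split at 3 digits → 118° and 27.0298′; 118 + 27.0298/60 = 118.450497
  E ⇒ keep positive
Point 4:
  Lat: degrees = first 2 digits = 85, minutes = 45.1907; 85 + 45.1907/60 = 85.753178
  S ⇒ negate
  λ: degrees = first 3 digits = 140, minutes = 43.0825; 140 + 43.0825/60 = 140.718042
  hemisphere W, so the sign is −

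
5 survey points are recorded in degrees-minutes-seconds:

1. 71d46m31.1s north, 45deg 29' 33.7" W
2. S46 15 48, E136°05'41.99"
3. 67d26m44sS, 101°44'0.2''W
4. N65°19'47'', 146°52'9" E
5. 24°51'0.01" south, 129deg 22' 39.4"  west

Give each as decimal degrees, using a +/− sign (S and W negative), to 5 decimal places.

Point 1:
  Lat: 46′ + 31.1″ = 46.51833′; 71 + 46.51833/60 = 71.775306
  N ⇒ keep positive
  Longitude: 45° + 29/60 + 33.7/3600 = 45 + 0.483333 + 0.009361 = 45.492694
  hemisphere W, so the sign is −
Point 2:
  Latitude: 46 + 15/60 + 48/3600 = 46.263333
  S → negative
  Longitude: 5′ + 41.99″ = 5.69983′; 136 + 5.69983/60 = 136.094997
  E → positive
Point 3:
  Latitude: 67 + 26/60 + 44/3600 = 67.445556
  S → negative
  λ: 101 + 44/60 + 0.2/3600 = 101.733389
  hemisphere W, so the sign is −
Point 4:
  φ: 65° + 19/60 + 47/3600 = 65 + 0.316667 + 0.013056 = 65.329722
  N ⇒ keep positive
  λ: 52′ + 9″ = 52.15000′; 146 + 52.15000/60 = 146.869167
  E ⇒ keep positive
Point 5:
  Latitude: 24° + 51/60 + 0.01/3600 = 24 + 0.850000 + 0.000003 = 24.850003
  hemisphere S, so the sign is −
  Lon: 129° + 22/60 + 39.4/3600 = 129 + 0.366667 + 0.010944 = 129.377611
  W → negative

1. 71.77531, -45.49269
2. -46.26333, 136.09500
3. -67.44556, -101.73339
4. 65.32972, 146.86917
5. -24.85000, -129.37761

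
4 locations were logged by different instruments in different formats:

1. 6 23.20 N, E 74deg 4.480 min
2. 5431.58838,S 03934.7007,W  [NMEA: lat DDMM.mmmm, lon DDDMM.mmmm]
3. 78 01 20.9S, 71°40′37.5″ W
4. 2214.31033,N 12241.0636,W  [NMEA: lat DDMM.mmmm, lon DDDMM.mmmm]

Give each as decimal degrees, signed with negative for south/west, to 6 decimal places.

Point 1:
  Lat: 23.2′ = 0.386667°; total 6.3866667
  N → positive
  Lon: 74 + 4.48/60 = 74.0746667
  E ⇒ keep positive
Point 2:
  Lat: degrees = first 2 digits = 54, minutes = 31.58838; 54 + 31.58838/60 = 54.5264730
  S → negative
  Longitude: degrees = first 3 digits = 39, minutes = 34.7007; 39 + 34.7007/60 = 39.5783450
  hemisphere W, so the sign is −
Point 3:
  Lat: 78 + 1/60 + 20.9/3600 = 78.0224722
  S → negative
  Longitude: 71 + 40/60 + 37.5/3600 = 71.6770833
  W ⇒ negate
Point 4:
  Latitude: degrees = first 2 digits = 22, minutes = 14.31033; 22 + 14.31033/60 = 22.2385055
  N ⇒ keep positive
  Longitude: split at 3 digits → 122° and 41.0636′; 122 + 41.0636/60 = 122.6843933
  hemisphere W, so the sign is −

1. 6.386667, 74.074667
2. -54.526473, -39.578345
3. -78.022472, -71.677083
4. 22.238506, -122.684393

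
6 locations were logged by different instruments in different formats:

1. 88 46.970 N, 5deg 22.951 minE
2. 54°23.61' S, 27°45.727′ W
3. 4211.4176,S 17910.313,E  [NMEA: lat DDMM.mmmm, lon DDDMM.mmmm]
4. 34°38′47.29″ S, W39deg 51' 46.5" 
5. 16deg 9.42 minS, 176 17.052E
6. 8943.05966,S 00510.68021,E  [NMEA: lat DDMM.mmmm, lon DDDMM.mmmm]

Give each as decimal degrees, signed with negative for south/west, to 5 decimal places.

Point 1:
  Latitude: 46.97′ = 0.782833°; total 88.782833
  N ⇒ keep positive
  Longitude: 22.951′ = 0.382517°; total 5.382517
  E → positive
Point 2:
  φ: 54 + 23.61/60 = 54.393500
  S ⇒ negate
  Longitude: 27 + 45.727/60 = 27.762117
  hemisphere W, so the sign is −
Point 3:
  Latitude: degrees = first 2 digits = 42, minutes = 11.4176; 42 + 11.4176/60 = 42.190293
  S ⇒ negate
  λ: degrees = first 3 digits = 179, minutes = 10.313; 179 + 10.313/60 = 179.171883
  E ⇒ keep positive
Point 4:
  Latitude: 38′ + 47.29″ = 38.78817′; 34 + 38.78817/60 = 34.646469
  S → negative
  Lon: 39 + 51/60 + 46.5/3600 = 39.862917
  W ⇒ negate
Point 5:
  Lat: 9.42′ = 0.157000°; total 16.157000
  hemisphere S, so the sign is −
  Lon: 17.052′ = 0.284200°; total 176.284200
  E → positive
Point 6:
  Latitude: split at 2 digits → 89° and 43.05966′; 89 + 43.05966/60 = 89.717661
  hemisphere S, so the sign is −
  Lon: degrees = first 3 digits = 5, minutes = 10.68021; 5 + 10.68021/60 = 5.178004
  E → positive

1. 88.78283, 5.38252
2. -54.39350, -27.76212
3. -42.19029, 179.17188
4. -34.64647, -39.86292
5. -16.15700, 176.28420
6. -89.71766, 5.17800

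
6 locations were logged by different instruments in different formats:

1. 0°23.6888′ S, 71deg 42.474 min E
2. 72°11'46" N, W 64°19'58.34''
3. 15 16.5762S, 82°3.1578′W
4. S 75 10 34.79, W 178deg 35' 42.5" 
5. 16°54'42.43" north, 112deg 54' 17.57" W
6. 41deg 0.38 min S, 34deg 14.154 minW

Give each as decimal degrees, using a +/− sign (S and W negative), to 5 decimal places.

Point 1:
  Lat: 23.6888′ = 0.394813°; total 0.394813
  S ⇒ negate
  Lon: 42.474′ = 0.707900°; total 71.707900
  E ⇒ keep positive
Point 2:
  φ: 72 + 11/60 + 46/3600 = 72.196111
  N ⇒ keep positive
  λ: 64° + 19/60 + 58.34/3600 = 64 + 0.316667 + 0.016206 = 64.332872
  W ⇒ negate
Point 3:
  Lat: 16.5762′ = 0.276270°; total 15.276270
  S → negative
  Longitude: 82 + 3.1578/60 = 82.052630
  hemisphere W, so the sign is −
Point 4:
  Lat: 75° + 10/60 + 34.79/3600 = 75 + 0.166667 + 0.009664 = 75.176331
  S ⇒ negate
  Longitude: 35′ + 42.5″ = 35.70833′; 178 + 35.70833/60 = 178.595139
  W → negative
Point 5:
  φ: 16 + 54/60 + 42.43/3600 = 16.911786
  N ⇒ keep positive
  λ: 54′ + 17.57″ = 54.29283′; 112 + 54.29283/60 = 112.904881
  hemisphere W, so the sign is −
Point 6:
  φ: 41 + 0.38/60 = 41.006333
  S ⇒ negate
  Longitude: 34 + 14.154/60 = 34.235900
  W ⇒ negate

1. -0.39481, 71.70790
2. 72.19611, -64.33287
3. -15.27627, -82.05263
4. -75.17633, -178.59514
5. 16.91179, -112.90488
6. -41.00633, -34.23590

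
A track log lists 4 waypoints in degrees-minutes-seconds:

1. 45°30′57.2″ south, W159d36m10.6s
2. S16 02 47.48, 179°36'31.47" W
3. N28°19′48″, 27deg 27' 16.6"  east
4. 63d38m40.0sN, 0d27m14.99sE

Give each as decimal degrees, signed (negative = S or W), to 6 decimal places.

1. -45.515889, -159.602944
2. -16.046522, -179.608742
3. 28.330000, 27.454611
4. 63.644444, 0.454164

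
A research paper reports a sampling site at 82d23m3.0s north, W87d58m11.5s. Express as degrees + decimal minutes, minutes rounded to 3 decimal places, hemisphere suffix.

82° 23.050′ N, 87° 58.192′ W

φ: 23 + 3/60 = 23.05000′
Longitude: 58 + 11.5/60 = 58.19167′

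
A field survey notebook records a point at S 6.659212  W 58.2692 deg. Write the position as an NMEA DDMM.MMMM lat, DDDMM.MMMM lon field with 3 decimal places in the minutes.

Lat: fractional part 0.659212 → 39.55272 minutes
Lon: fractional part 0.269200 → 16.15200 minutes

0639.553,S / 05816.152,W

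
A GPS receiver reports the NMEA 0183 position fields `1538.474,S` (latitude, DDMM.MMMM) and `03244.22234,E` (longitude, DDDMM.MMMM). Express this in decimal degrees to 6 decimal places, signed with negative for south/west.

-15.641233, 32.737039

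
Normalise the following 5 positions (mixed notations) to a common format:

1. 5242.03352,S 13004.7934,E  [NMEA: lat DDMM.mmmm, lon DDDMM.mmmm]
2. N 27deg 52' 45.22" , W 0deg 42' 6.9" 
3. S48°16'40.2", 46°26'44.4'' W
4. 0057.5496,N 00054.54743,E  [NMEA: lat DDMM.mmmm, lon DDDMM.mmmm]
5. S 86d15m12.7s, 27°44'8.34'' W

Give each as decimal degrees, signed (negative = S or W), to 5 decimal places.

1. -52.70056, 130.07989
2. 27.87923, -0.70192
3. -48.27783, -46.44567
4. 0.95916, 0.90912
5. -86.25353, -27.73565

Point 1:
  Lat: degrees = first 2 digits = 52, minutes = 42.03352; 52 + 42.03352/60 = 52.700559
  S → negative
  λ: split at 3 digits → 130° and 4.7934′; 130 + 4.7934/60 = 130.079890
  E ⇒ keep positive
Point 2:
  φ: 27 + 52/60 + 45.22/3600 = 27.879228
  N ⇒ keep positive
  Longitude: 42′ + 6.9″ = 42.11500′; 0 + 42.11500/60 = 0.701917
  W ⇒ negate
Point 3:
  Latitude: 48 + 16/60 + 40.2/3600 = 48.277833
  hemisphere S, so the sign is −
  Lon: 46° + 26/60 + 44.4/3600 = 46 + 0.433333 + 0.012333 = 46.445667
  W ⇒ negate
Point 4:
  Lat: degrees = first 2 digits = 0, minutes = 57.5496; 0 + 57.5496/60 = 0.959160
  N ⇒ keep positive
  λ: split at 3 digits → 000° and 54.54743′; 0 + 54.54743/60 = 0.909124
  E ⇒ keep positive
Point 5:
  Lat: 86 + 15/60 + 12.7/3600 = 86.253528
  hemisphere S, so the sign is −
  λ: 27 + 44/60 + 8.34/3600 = 27.735650
  W ⇒ negate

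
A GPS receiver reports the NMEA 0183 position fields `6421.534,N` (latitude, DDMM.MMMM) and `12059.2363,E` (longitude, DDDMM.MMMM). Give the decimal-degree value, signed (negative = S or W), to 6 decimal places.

64.358900, 120.987272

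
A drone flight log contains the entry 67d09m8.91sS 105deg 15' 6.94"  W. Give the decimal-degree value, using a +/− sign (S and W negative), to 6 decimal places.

-67.152475, -105.251928

φ: 67° + 9/60 + 8.91/3600 = 67 + 0.150000 + 0.002475 = 67.1524750
S → negative
λ: 15′ + 6.94″ = 15.11567′; 105 + 15.11567/60 = 105.2519278
W → negative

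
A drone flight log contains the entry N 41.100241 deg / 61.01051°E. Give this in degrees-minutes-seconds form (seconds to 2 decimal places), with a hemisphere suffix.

41°06′0.87″ N, 61°00′37.84″ E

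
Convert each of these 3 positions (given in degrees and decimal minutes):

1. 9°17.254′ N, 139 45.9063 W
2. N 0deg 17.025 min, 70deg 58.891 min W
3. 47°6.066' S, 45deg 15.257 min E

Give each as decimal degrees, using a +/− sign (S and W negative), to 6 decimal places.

1. 9.287567, -139.765105
2. 0.283750, -70.981517
3. -47.101100, 45.254283

Point 1:
  φ: 17.254′ = 0.287567°; total 9.2875667
  N ⇒ keep positive
  Longitude: 45.9063′ = 0.765105°; total 139.7651050
  W → negative
Point 2:
  Latitude: 0 + 17.025/60 = 0.2837500
  N → positive
  Longitude: 70 + 58.891/60 = 70.9815167
  hemisphere W, so the sign is −
Point 3:
  φ: 47 + 6.066/60 = 47.1011000
  S ⇒ negate
  λ: 45 + 15.257/60 = 45.2542833
  E → positive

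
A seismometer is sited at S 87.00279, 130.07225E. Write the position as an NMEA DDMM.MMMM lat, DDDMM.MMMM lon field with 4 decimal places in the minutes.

8700.1674,S / 13004.3350,E

φ: 87° + 0.002790 × 60 = 87° 0.167400′
Lon: 130° + 0.072250 × 60 = 130° 4.335000′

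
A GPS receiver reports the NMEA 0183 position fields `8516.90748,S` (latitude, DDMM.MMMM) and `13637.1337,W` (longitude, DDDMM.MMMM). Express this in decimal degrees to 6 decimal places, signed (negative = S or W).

Latitude: degrees = first 2 digits = 85, minutes = 16.90748; 85 + 16.90748/60 = 85.2817913
S → negative
λ: split at 3 digits → 136° and 37.1337′; 136 + 37.1337/60 = 136.6188950
W ⇒ negate

-85.281791, -136.618895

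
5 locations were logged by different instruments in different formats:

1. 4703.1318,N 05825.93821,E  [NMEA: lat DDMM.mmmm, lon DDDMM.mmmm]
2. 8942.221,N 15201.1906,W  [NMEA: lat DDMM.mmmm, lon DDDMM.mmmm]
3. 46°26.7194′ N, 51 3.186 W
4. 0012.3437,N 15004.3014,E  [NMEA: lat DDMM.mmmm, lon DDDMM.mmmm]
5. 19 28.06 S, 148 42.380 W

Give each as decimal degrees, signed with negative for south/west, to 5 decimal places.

1. 47.05220, 58.43230
2. 89.70368, -152.01984
3. 46.44532, -51.05310
4. 0.20573, 150.07169
5. -19.46767, -148.70633

Point 1:
  Lat: degrees = first 2 digits = 47, minutes = 3.1318; 47 + 3.1318/60 = 47.052197
  N ⇒ keep positive
  Lon: split at 3 digits → 058° and 25.93821′; 58 + 25.93821/60 = 58.432304
  E → positive
Point 2:
  Latitude: degrees = first 2 digits = 89, minutes = 42.221; 89 + 42.221/60 = 89.703683
  N → positive
  λ: split at 3 digits → 152° and 1.1906′; 152 + 1.1906/60 = 152.019843
  W → negative
Point 3:
  Lat: 26.7194′ = 0.445323°; total 46.445323
  N ⇒ keep positive
  Lon: 51 + 3.186/60 = 51.053100
  W ⇒ negate
Point 4:
  Lat: split at 2 digits → 00° and 12.3437′; 0 + 12.3437/60 = 0.205728
  N → positive
  Longitude: degrees = first 3 digits = 150, minutes = 4.3014; 150 + 4.3014/60 = 150.071690
  E ⇒ keep positive
Point 5:
  Lat: 28.06′ = 0.467667°; total 19.467667
  S → negative
  Longitude: 148 + 42.38/60 = 148.706333
  W → negative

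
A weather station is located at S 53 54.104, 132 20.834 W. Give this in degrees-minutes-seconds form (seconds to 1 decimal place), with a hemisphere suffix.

53°54′6.2″ S, 132°20′50.0″ W

φ: fractional minutes 0.10400 × 60 = 6.240″
Lon: fractional minutes 0.83400 × 60 = 50.040″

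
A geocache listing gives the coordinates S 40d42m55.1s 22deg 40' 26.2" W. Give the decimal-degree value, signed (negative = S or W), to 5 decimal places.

-40.71531, -22.67394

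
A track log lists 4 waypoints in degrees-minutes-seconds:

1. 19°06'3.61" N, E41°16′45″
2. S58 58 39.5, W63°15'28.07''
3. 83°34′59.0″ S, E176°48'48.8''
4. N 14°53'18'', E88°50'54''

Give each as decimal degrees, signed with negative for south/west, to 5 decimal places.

1. 19.10100, 41.27917
2. -58.97764, -63.25780
3. -83.58306, 176.81356
4. 14.88833, 88.84833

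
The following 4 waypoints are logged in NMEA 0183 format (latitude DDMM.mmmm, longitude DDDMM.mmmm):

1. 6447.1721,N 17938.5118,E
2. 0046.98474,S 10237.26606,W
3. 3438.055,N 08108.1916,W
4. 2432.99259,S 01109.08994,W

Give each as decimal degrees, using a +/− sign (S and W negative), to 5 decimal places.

1. 64.78620, 179.64186
2. -0.78308, -102.62110
3. 34.63425, -81.13653
4. -24.54988, -11.15150

Point 1:
  Lat: split at 2 digits → 64° and 47.1721′; 64 + 47.1721/60 = 64.786202
  N → positive
  λ: split at 3 digits → 179° and 38.5118′; 179 + 38.5118/60 = 179.641863
  E ⇒ keep positive
Point 2:
  φ: degrees = first 2 digits = 0, minutes = 46.98474; 0 + 46.98474/60 = 0.783079
  S → negative
  Longitude: degrees = first 3 digits = 102, minutes = 37.26606; 102 + 37.26606/60 = 102.621101
  W → negative
Point 3:
  Lat: split at 2 digits → 34° and 38.055′; 34 + 38.055/60 = 34.634250
  N → positive
  Longitude: split at 3 digits → 081° and 8.1916′; 81 + 8.1916/60 = 81.136527
  W ⇒ negate
Point 4:
  φ: split at 2 digits → 24° and 32.99259′; 24 + 32.99259/60 = 24.549877
  hemisphere S, so the sign is −
  Lon: degrees = first 3 digits = 11, minutes = 9.08994; 11 + 9.08994/60 = 11.151499
  W ⇒ negate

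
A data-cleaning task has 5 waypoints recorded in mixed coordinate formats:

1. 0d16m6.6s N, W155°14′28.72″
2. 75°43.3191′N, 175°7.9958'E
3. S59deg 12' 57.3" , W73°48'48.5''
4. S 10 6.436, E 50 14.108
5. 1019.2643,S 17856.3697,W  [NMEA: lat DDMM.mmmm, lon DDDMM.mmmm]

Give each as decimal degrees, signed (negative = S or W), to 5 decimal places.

1. 0.26850, -155.24131
2. 75.72199, 175.13326
3. -59.21592, -73.81347
4. -10.10727, 50.23513
5. -10.32107, -178.93950

Point 1:
  Lat: 0 + 16/60 + 6.6/3600 = 0.268500
  N → positive
  Lon: 14′ + 28.72″ = 14.47867′; 155 + 14.47867/60 = 155.241311
  W → negative
Point 2:
  Latitude: 43.3191′ = 0.721985°; total 75.721985
  N ⇒ keep positive
  Lon: 175 + 7.9958/60 = 175.133263
  E → positive
Point 3:
  Latitude: 59 + 12/60 + 57.3/3600 = 59.215917
  S ⇒ negate
  λ: 73° + 48/60 + 48.5/3600 = 73 + 0.800000 + 0.013472 = 73.813472
  W → negative
Point 4:
  φ: 10 + 6.436/60 = 10.107267
  S → negative
  λ: 50 + 14.108/60 = 50.235133
  E ⇒ keep positive
Point 5:
  Latitude: degrees = first 2 digits = 10, minutes = 19.2643; 10 + 19.2643/60 = 10.321072
  hemisphere S, so the sign is −
  λ: split at 3 digits → 178° and 56.3697′; 178 + 56.3697/60 = 178.939495
  W ⇒ negate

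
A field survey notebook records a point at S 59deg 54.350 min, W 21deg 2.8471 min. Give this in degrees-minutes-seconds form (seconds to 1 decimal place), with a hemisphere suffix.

59°54′21.0″ S, 21°02′50.8″ W

Latitude: fractional minutes 0.35000 × 60 = 21.000″
λ: fractional minutes 0.84710 × 60 = 50.826″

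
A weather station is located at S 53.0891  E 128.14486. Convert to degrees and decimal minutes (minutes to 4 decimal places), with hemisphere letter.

53° 5.3460′ S, 128° 8.6916′ E

Lat: minutes = (53.089100 − 53) × 60 = 5.346000
Longitude: minutes = (128.144860 − 128) × 60 = 8.691600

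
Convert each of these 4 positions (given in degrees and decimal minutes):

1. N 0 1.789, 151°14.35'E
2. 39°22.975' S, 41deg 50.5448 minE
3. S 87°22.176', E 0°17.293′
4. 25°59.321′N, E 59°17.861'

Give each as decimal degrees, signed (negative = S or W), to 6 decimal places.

1. 0.029817, 151.239167
2. -39.382917, 41.842413
3. -87.369600, 0.288217
4. 25.988683, 59.297683

Point 1:
  Latitude: 0 + 1.789/60 = 0.0298167
  N → positive
  λ: 14.35′ = 0.239167°; total 151.2391667
  E → positive
Point 2:
  φ: 39 + 22.975/60 = 39.3829167
  hemisphere S, so the sign is −
  Longitude: 50.5448′ = 0.842413°; total 41.8424133
  E → positive
Point 3:
  Latitude: 22.176′ = 0.369600°; total 87.3696000
  S → negative
  λ: 0 + 17.293/60 = 0.2882167
  E → positive
Point 4:
  φ: 59.321′ = 0.988683°; total 25.9886833
  N ⇒ keep positive
  λ: 59 + 17.861/60 = 59.2976833
  E → positive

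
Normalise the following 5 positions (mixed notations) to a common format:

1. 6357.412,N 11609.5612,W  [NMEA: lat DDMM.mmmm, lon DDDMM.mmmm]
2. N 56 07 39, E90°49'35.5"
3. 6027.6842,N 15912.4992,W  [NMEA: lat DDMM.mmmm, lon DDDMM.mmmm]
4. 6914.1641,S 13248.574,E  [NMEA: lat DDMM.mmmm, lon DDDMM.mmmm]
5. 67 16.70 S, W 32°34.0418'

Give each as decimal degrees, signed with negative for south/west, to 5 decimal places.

Point 1:
  Lat: degrees = first 2 digits = 63, minutes = 57.412; 63 + 57.412/60 = 63.956867
  N → positive
  Lon: degrees = first 3 digits = 116, minutes = 9.5612; 116 + 9.5612/60 = 116.159353
  hemisphere W, so the sign is −
Point 2:
  Latitude: 56° + 7/60 + 39/3600 = 56 + 0.116667 + 0.010833 = 56.127500
  N ⇒ keep positive
  Longitude: 49′ + 35.5″ = 49.59167′; 90 + 49.59167/60 = 90.826528
  E → positive
Point 3:
  φ: degrees = first 2 digits = 60, minutes = 27.6842; 60 + 27.6842/60 = 60.461403
  N ⇒ keep positive
  Lon: split at 3 digits → 159° and 12.4992′; 159 + 12.4992/60 = 159.208320
  W ⇒ negate
Point 4:
  φ: split at 2 digits → 69° and 14.1641′; 69 + 14.1641/60 = 69.236068
  S → negative
  Lon: split at 3 digits → 132° and 48.574′; 132 + 48.574/60 = 132.809567
  E → positive
Point 5:
  φ: 67 + 16.7/60 = 67.278333
  S → negative
  Longitude: 34.0418′ = 0.567363°; total 32.567363
  W ⇒ negate

1. 63.95687, -116.15935
2. 56.12750, 90.82653
3. 60.46140, -159.20832
4. -69.23607, 132.80957
5. -67.27833, -32.56736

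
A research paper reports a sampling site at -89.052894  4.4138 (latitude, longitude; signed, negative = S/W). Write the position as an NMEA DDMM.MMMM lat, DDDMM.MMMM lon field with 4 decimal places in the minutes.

Latitude is negative → S; |value| = 89.052894
Latitude: fractional part 0.052894 → 3.173640 minutes
λ: fractional part 0.413800 → 24.828000 minutes

8903.1736,S / 00424.8280,E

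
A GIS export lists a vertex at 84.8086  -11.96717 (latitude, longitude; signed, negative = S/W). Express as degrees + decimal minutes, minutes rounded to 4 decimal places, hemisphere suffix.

84° 48.5160′ N, 11° 58.0302′ W

φ: minutes = (84.808600 − 84) × 60 = 48.516000
Longitude is negative → W; |value| = 11.967170
Longitude: minutes = (11.967170 − 11) × 60 = 58.030200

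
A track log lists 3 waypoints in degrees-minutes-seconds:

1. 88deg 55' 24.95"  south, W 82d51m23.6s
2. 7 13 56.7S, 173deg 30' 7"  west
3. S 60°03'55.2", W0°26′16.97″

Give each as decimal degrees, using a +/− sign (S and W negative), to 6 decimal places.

1. -88.923597, -82.856556
2. -7.232417, -173.501944
3. -60.065333, -0.438047

Point 1:
  Latitude: 88 + 55/60 + 24.95/3600 = 88.9235972
  hemisphere S, so the sign is −
  Lon: 51′ + 23.6″ = 51.39333′; 82 + 51.39333/60 = 82.8565556
  hemisphere W, so the sign is −
Point 2:
  Lat: 7 + 13/60 + 56.7/3600 = 7.2324167
  hemisphere S, so the sign is −
  λ: 30′ + 7″ = 30.11667′; 173 + 30.11667/60 = 173.5019444
  W ⇒ negate
Point 3:
  Lat: 60 + 3/60 + 55.2/3600 = 60.0653333
  hemisphere S, so the sign is −
  Longitude: 0° + 26/60 + 16.97/3600 = 0 + 0.433333 + 0.004714 = 0.4380472
  hemisphere W, so the sign is −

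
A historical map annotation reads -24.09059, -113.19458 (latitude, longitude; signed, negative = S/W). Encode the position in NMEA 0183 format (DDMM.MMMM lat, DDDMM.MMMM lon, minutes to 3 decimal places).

Latitude is negative → S; |value| = 24.090590
φ: 24° + 0.090590 × 60 = 24° 5.43540′
Longitude is negative → W; |value| = 113.194580
Longitude: fractional part 0.194580 → 11.67480 minutes

2405.435,S / 11311.675,W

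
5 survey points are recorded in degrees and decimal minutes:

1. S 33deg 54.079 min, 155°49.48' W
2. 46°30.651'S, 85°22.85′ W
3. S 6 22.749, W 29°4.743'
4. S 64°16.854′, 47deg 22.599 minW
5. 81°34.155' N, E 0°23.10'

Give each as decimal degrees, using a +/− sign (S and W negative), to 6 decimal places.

Point 1:
  Lat: 54.079′ = 0.901317°; total 33.9013167
  hemisphere S, so the sign is −
  Lon: 155 + 49.48/60 = 155.8246667
  hemisphere W, so the sign is −
Point 2:
  φ: 46 + 30.651/60 = 46.5108500
  hemisphere S, so the sign is −
  λ: 22.85′ = 0.380833°; total 85.3808333
  W → negative
Point 3:
  Lat: 22.749′ = 0.379150°; total 6.3791500
  hemisphere S, so the sign is −
  Lon: 29 + 4.743/60 = 29.0790500
  hemisphere W, so the sign is −
Point 4:
  Lat: 64 + 16.854/60 = 64.2809000
  S → negative
  Longitude: 22.599′ = 0.376650°; total 47.3766500
  hemisphere W, so the sign is −
Point 5:
  Lat: 34.155′ = 0.569250°; total 81.5692500
  N → positive
  Lon: 0 + 23.1/60 = 0.3850000
  E → positive

1. -33.901317, -155.824667
2. -46.510850, -85.380833
3. -6.379150, -29.079050
4. -64.280900, -47.376650
5. 81.569250, 0.385000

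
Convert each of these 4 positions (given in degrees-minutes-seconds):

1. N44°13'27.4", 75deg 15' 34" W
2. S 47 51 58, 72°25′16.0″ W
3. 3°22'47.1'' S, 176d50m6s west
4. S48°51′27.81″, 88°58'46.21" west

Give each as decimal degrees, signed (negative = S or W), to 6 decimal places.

Point 1:
  φ: 13′ + 27.4″ = 13.45667′; 44 + 13.45667/60 = 44.2242778
  N → positive
  Longitude: 15′ + 34″ = 15.56667′; 75 + 15.56667/60 = 75.2594444
  hemisphere W, so the sign is −
Point 2:
  φ: 51′ + 58″ = 51.96667′; 47 + 51.96667/60 = 47.8661111
  S ⇒ negate
  Lon: 25′ + 16″ = 25.26667′; 72 + 25.26667/60 = 72.4211111
  W → negative
Point 3:
  Latitude: 3 + 22/60 + 47.1/3600 = 3.3797500
  S → negative
  λ: 50′ + 6″ = 50.10000′; 176 + 50.10000/60 = 176.8350000
  W ⇒ negate
Point 4:
  Latitude: 48° + 51/60 + 27.81/3600 = 48 + 0.850000 + 0.007725 = 48.8577250
  hemisphere S, so the sign is −
  Longitude: 88° + 58/60 + 46.21/3600 = 88 + 0.966667 + 0.012836 = 88.9795028
  hemisphere W, so the sign is −

1. 44.224278, -75.259444
2. -47.866111, -72.421111
3. -3.379750, -176.835000
4. -48.857725, -88.979503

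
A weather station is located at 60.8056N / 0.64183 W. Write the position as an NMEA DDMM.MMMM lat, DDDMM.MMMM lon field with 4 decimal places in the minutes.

6048.3360,N / 00038.5098,W

Lat: fractional part 0.805600 → 48.336000 minutes
λ: minutes = (0.641830 − 0) × 60 = 38.509800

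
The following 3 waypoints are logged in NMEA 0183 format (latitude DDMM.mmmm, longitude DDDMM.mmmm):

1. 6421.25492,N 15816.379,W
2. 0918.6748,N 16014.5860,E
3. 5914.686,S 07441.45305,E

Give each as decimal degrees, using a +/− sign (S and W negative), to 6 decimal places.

1. 64.354249, -158.272983
2. 9.311247, 160.243100
3. -59.244767, 74.690884

Point 1:
  φ: degrees = first 2 digits = 64, minutes = 21.25492; 64 + 21.25492/60 = 64.3542487
  N → positive
  Longitude: split at 3 digits → 158° and 16.379′; 158 + 16.379/60 = 158.2729833
  hemisphere W, so the sign is −
Point 2:
  Latitude: split at 2 digits → 09° and 18.6748′; 9 + 18.6748/60 = 9.3112467
  N ⇒ keep positive
  Longitude: degrees = first 3 digits = 160, minutes = 14.586; 160 + 14.586/60 = 160.2431000
  E → positive
Point 3:
  φ: split at 2 digits → 59° and 14.686′; 59 + 14.686/60 = 59.2447667
  hemisphere S, so the sign is −
  Longitude: split at 3 digits → 074° and 41.45305′; 74 + 41.45305/60 = 74.6908842
  E → positive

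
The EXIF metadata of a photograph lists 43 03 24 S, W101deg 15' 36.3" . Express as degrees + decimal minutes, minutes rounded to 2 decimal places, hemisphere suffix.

Lat: seconds/60 = 0.40000; minutes = 3 + 0.40000 = 3.4000
Lon: 15 + 36.3/60 = 15.6050′

43° 3.40′ S, 101° 15.61′ W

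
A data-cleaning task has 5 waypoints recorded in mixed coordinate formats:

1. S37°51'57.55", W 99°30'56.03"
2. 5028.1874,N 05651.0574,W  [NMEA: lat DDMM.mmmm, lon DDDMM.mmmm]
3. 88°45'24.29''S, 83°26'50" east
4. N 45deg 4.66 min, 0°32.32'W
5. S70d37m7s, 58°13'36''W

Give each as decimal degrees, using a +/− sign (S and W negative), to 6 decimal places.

1. -37.865986, -99.515564
2. 50.469790, -56.850957
3. -88.756747, 83.447222
4. 45.077667, -0.538667
5. -70.618611, -58.226667

Point 1:
  Lat: 37° + 51/60 + 57.55/3600 = 37 + 0.850000 + 0.015986 = 37.8659861
  S ⇒ negate
  Longitude: 30′ + 56.03″ = 30.93383′; 99 + 30.93383/60 = 99.5155639
  W → negative
Point 2:
  Latitude: split at 2 digits → 50° and 28.1874′; 50 + 28.1874/60 = 50.4697900
  N → positive
  λ: degrees = first 3 digits = 56, minutes = 51.0574; 56 + 51.0574/60 = 56.8509567
  W → negative
Point 3:
  φ: 45′ + 24.29″ = 45.40483′; 88 + 45.40483/60 = 88.7567472
  S → negative
  Lon: 83 + 26/60 + 50/3600 = 83.4472222
  E ⇒ keep positive
Point 4:
  Lat: 45 + 4.66/60 = 45.0776667
  N ⇒ keep positive
  λ: 0 + 32.32/60 = 0.5386667
  W → negative
Point 5:
  Lat: 70° + 37/60 + 7/3600 = 70 + 0.616667 + 0.001944 = 70.6186111
  S → negative
  Lon: 58° + 13/60 + 36/3600 = 58 + 0.216667 + 0.010000 = 58.2266667
  W → negative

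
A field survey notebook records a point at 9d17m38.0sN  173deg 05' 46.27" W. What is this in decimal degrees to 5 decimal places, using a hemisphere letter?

9.29389° N, 173.09619° W

Latitude: 9° + 17/60 + 38/3600 = 9 + 0.283333 + 0.010556 = 9.293889
Longitude: 5′ + 46.27″ = 5.77117′; 173 + 5.77117/60 = 173.096186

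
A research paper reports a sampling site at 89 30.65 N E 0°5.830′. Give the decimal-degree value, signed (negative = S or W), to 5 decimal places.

89.51083, 0.09717

Lat: 89 + 30.65/60 = 89.510833
N ⇒ keep positive
λ: 5.83′ = 0.097167°; total 0.097167
E ⇒ keep positive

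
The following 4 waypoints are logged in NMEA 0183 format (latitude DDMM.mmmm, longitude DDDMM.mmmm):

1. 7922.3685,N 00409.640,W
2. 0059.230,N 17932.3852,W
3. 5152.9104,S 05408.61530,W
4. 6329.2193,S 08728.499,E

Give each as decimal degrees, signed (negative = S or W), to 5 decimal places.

1. 79.37281, -4.16067
2. 0.98717, -179.53975
3. -51.88184, -54.14359
4. -63.48699, 87.47498

Point 1:
  Lat: split at 2 digits → 79° and 22.3685′; 79 + 22.3685/60 = 79.372808
  N ⇒ keep positive
  Lon: degrees = first 3 digits = 4, minutes = 9.64; 4 + 9.64/60 = 4.160667
  W → negative
Point 2:
  Latitude: split at 2 digits → 00° and 59.23′; 0 + 59.23/60 = 0.987167
  N ⇒ keep positive
  λ: split at 3 digits → 179° and 32.3852′; 179 + 32.3852/60 = 179.539753
  hemisphere W, so the sign is −
Point 3:
  Lat: split at 2 digits → 51° and 52.9104′; 51 + 52.9104/60 = 51.881840
  S ⇒ negate
  Longitude: degrees = first 3 digits = 54, minutes = 8.6153; 54 + 8.6153/60 = 54.143588
  W ⇒ negate
Point 4:
  Latitude: degrees = first 2 digits = 63, minutes = 29.2193; 63 + 29.2193/60 = 63.486988
  hemisphere S, so the sign is −
  λ: degrees = first 3 digits = 87, minutes = 28.499; 87 + 28.499/60 = 87.474983
  E → positive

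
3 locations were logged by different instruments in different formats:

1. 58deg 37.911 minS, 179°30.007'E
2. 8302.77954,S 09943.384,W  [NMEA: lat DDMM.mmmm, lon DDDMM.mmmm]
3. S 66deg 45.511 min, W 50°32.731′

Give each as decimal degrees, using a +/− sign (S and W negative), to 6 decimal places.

1. -58.631850, 179.500117
2. -83.046326, -99.723067
3. -66.758517, -50.545517

Point 1:
  φ: 58 + 37.911/60 = 58.6318500
  hemisphere S, so the sign is −
  Lon: 30.007′ = 0.500117°; total 179.5001167
  E → positive
Point 2:
  Latitude: split at 2 digits → 83° and 2.77954′; 83 + 2.77954/60 = 83.0463257
  S ⇒ negate
  λ: degrees = first 3 digits = 99, minutes = 43.384; 99 + 43.384/60 = 99.7230667
  W → negative
Point 3:
  φ: 45.511′ = 0.758517°; total 66.7585167
  S ⇒ negate
  λ: 50 + 32.731/60 = 50.5455167
  W → negative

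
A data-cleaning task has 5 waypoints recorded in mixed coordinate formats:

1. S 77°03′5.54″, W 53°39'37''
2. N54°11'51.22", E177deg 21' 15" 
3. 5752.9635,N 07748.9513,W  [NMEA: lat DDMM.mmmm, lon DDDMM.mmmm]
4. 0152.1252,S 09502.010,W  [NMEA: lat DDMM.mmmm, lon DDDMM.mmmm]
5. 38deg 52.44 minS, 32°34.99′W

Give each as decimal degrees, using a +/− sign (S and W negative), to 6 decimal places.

Point 1:
  Lat: 3′ + 5.54″ = 3.09233′; 77 + 3.09233/60 = 77.0515389
  S ⇒ negate
  λ: 53° + 39/60 + 37/3600 = 53 + 0.650000 + 0.010278 = 53.6602778
  W ⇒ negate
Point 2:
  Latitude: 54° + 11/60 + 51.22/3600 = 54 + 0.183333 + 0.014228 = 54.1975611
  N → positive
  λ: 177° + 21/60 + 15/3600 = 177 + 0.350000 + 0.004167 = 177.3541667
  E ⇒ keep positive
Point 3:
  Lat: split at 2 digits → 57° and 52.9635′; 57 + 52.9635/60 = 57.8827250
  N ⇒ keep positive
  Longitude: split at 3 digits → 077° and 48.9513′; 77 + 48.9513/60 = 77.8158550
  W ⇒ negate
Point 4:
  Lat: split at 2 digits → 01° and 52.1252′; 1 + 52.1252/60 = 1.8687533
  S ⇒ negate
  λ: degrees = first 3 digits = 95, minutes = 2.01; 95 + 2.01/60 = 95.0335000
  W → negative
Point 5:
  φ: 38 + 52.44/60 = 38.8740000
  S ⇒ negate
  Lon: 32 + 34.99/60 = 32.5831667
  hemisphere W, so the sign is −

1. -77.051539, -53.660278
2. 54.197561, 177.354167
3. 57.882725, -77.815855
4. -1.868753, -95.033500
5. -38.874000, -32.583167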